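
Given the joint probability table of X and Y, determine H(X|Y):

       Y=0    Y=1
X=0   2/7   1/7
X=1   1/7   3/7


H(X|Y) = Σ_y p(y) H(X|Y=y)
  p(Y=0) = 3/7, H(X|Y=0) = 0.9183
  p(Y=1) = 4/7, H(X|Y=1) = 0.8113
H(X|Y) = 0.4286×0.9183 + 0.5714×0.8113 = 0.8571 bits


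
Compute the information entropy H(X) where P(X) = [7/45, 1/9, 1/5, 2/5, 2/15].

H(X) = -Σ p(x) log₂ p(x)
  -7/45 × log₂(7/45) = 0.4176
  -1/9 × log₂(1/9) = 0.3522
  -1/5 × log₂(1/5) = 0.4644
  -2/5 × log₂(2/5) = 0.5288
  -2/15 × log₂(2/15) = 0.3876
H(X) = 2.1505 bits


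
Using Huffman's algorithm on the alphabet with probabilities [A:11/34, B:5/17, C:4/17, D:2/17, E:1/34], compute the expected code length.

Huffman tree construction:
Combine smallest probabilities repeatedly
Resulting codes:
  A: 11 (length 2)
  B: 10 (length 2)
  C: 01 (length 2)
  D: 001 (length 3)
  E: 000 (length 3)
Average length = Σ p(s) × length(s) = 2.1471 bits


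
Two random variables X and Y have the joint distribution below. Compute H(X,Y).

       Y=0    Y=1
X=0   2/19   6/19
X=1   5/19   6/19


H(X,Y) = -Σ p(x,y) log₂ p(x,y)
  p(0,0)=2/19: -0.1053 × log₂(0.1053) = 0.3419
  p(0,1)=6/19: -0.3158 × log₂(0.3158) = 0.5251
  p(1,0)=5/19: -0.2632 × log₂(0.2632) = 0.5068
  p(1,1)=6/19: -0.3158 × log₂(0.3158) = 0.5251
H(X,Y) = 1.8990 bits


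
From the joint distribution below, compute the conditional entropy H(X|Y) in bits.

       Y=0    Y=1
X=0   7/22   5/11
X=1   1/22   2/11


H(X|Y) = Σ_y p(y) H(X|Y=y)
  p(Y=0) = 4/11, H(X|Y=0) = 0.5436
  p(Y=1) = 7/11, H(X|Y=1) = 0.8631
H(X|Y) = 0.3636×0.5436 + 0.6364×0.8631 = 0.7469 bits


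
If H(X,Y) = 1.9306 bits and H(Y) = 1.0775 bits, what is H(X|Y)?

Chain rule: H(X,Y) = H(X|Y) + H(Y)
H(X|Y) = H(X,Y) - H(Y) = 1.9306 - 1.0775 = 0.8531 bits


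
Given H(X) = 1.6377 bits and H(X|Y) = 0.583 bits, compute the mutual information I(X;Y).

I(X;Y) = H(X) - H(X|Y)
I(X;Y) = 1.6377 - 0.583 = 1.0547 bits


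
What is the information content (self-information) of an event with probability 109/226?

Information content I(x) = -log₂(p(x))
I = -log₂(109/226) = -log₂(0.4823)
I = 1.0520 bits


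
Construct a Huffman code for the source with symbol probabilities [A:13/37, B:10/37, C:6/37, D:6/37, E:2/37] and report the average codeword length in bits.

Huffman tree construction:
Combine smallest probabilities repeatedly
Resulting codes:
  A: 11 (length 2)
  B: 10 (length 2)
  C: 011 (length 3)
  D: 00 (length 2)
  E: 010 (length 3)
Average length = Σ p(s) × length(s) = 2.2162 bits


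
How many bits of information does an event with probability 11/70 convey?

Information content I(x) = -log₂(p(x))
I = -log₂(11/70) = -log₂(0.1571)
I = 2.6699 bits


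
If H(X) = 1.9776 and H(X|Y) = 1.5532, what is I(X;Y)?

I(X;Y) = H(X) - H(X|Y)
I(X;Y) = 1.9776 - 1.5532 = 0.4244 bits


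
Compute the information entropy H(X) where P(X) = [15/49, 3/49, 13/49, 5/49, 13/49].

H(X) = -Σ p(x) log₂ p(x)
  -15/49 × log₂(15/49) = 0.5228
  -3/49 × log₂(3/49) = 0.2467
  -13/49 × log₂(13/49) = 0.5079
  -5/49 × log₂(5/49) = 0.3360
  -13/49 × log₂(13/49) = 0.5079
H(X) = 2.1213 bits


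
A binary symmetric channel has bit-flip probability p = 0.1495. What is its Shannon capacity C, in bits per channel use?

For BSC with error probability p:
C = 1 - H(p) where H(p) is binary entropy
H(0.1495) = -0.1495 × log₂(0.1495) - 0.8505 × log₂(0.8505)
H(p) = 0.6086
C = 1 - 0.6086 = 0.3914 bits/use


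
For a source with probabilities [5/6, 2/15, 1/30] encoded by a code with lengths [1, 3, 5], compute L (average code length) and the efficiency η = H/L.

Average length L = Σ p_i × l_i = 1.4000 bits
Entropy H = 0.7703 bits
Efficiency η = H/L × 100% = 55.02%


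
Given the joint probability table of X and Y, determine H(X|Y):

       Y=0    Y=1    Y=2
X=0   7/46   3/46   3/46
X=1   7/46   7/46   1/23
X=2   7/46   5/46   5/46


H(X|Y) = Σ_y p(y) H(X|Y=y)
  p(Y=0) = 21/46, H(X|Y=0) = 1.5850
  p(Y=1) = 15/46, H(X|Y=1) = 1.5058
  p(Y=2) = 5/23, H(X|Y=2) = 1.4855
H(X|Y) = 0.4565×1.5850 + 0.3261×1.5058 + 0.2174×1.4855 = 1.5375 bits


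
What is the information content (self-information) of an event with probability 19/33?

Information content I(x) = -log₂(p(x))
I = -log₂(19/33) = -log₂(0.5758)
I = 0.7965 bits


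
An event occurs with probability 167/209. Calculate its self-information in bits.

Information content I(x) = -log₂(p(x))
I = -log₂(167/209) = -log₂(0.7990)
I = 0.3237 bits


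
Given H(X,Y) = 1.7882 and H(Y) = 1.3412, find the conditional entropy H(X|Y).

Chain rule: H(X,Y) = H(X|Y) + H(Y)
H(X|Y) = H(X,Y) - H(Y) = 1.7882 - 1.3412 = 0.447 bits


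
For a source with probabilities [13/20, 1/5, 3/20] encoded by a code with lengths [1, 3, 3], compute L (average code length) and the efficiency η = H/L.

Average length L = Σ p_i × l_i = 1.7000 bits
Entropy H = 1.2789 bits
Efficiency η = H/L × 100% = 75.23%


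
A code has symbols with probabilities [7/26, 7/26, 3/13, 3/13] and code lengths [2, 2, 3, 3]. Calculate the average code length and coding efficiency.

Average length L = Σ p_i × l_i = 2.4615 bits
Entropy H = 1.9957 bits
Efficiency η = H/L × 100% = 81.08%


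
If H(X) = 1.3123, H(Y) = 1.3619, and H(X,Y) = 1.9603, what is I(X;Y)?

I(X;Y) = H(X) + H(Y) - H(X,Y)
I(X;Y) = 1.3123 + 1.3619 - 1.9603 = 0.7139 bits


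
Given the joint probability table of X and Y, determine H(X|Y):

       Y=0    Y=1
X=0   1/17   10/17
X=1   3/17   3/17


H(X|Y) = Σ_y p(y) H(X|Y=y)
  p(Y=0) = 4/17, H(X|Y=0) = 0.8113
  p(Y=1) = 13/17, H(X|Y=1) = 0.7793
H(X|Y) = 0.2353×0.8113 + 0.7647×0.7793 = 0.7869 bits


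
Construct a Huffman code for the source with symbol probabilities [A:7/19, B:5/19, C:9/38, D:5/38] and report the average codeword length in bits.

Huffman tree construction:
Combine smallest probabilities repeatedly
Resulting codes:
  A: 11 (length 2)
  B: 10 (length 2)
  C: 01 (length 2)
  D: 00 (length 2)
Average length = Σ p(s) × length(s) = 2.0000 bits


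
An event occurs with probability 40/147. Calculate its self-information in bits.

Information content I(x) = -log₂(p(x))
I = -log₂(40/147) = -log₂(0.2721)
I = 1.8777 bits


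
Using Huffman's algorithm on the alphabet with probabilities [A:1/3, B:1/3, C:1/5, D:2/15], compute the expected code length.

Huffman tree construction:
Combine smallest probabilities repeatedly
Resulting codes:
  A: 10 (length 2)
  B: 11 (length 2)
  C: 01 (length 2)
  D: 00 (length 2)
Average length = Σ p(s) × length(s) = 2.0000 bits


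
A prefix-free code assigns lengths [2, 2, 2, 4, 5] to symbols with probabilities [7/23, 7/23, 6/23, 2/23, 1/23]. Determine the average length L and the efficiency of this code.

Average length L = Σ p_i × l_i = 2.3043 bits
Entropy H = 2.0534 bits
Efficiency η = H/L × 100% = 89.11%


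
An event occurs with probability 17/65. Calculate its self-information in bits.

Information content I(x) = -log₂(p(x))
I = -log₂(17/65) = -log₂(0.2615)
I = 1.9349 bits


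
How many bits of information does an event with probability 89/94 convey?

Information content I(x) = -log₂(p(x))
I = -log₂(89/94) = -log₂(0.9468)
I = 0.0789 bits


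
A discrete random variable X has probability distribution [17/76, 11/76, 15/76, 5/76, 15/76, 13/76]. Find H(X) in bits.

H(X) = -Σ p(x) log₂ p(x)
  -17/76 × log₂(17/76) = 0.4833
  -11/76 × log₂(11/76) = 0.4036
  -15/76 × log₂(15/76) = 0.4620
  -5/76 × log₂(5/76) = 0.2583
  -15/76 × log₂(15/76) = 0.4620
  -13/76 × log₂(13/76) = 0.4358
H(X) = 2.5050 bits


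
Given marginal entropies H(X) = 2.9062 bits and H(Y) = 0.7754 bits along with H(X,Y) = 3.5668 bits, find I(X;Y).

I(X;Y) = H(X) + H(Y) - H(X,Y)
I(X;Y) = 2.9062 + 0.7754 - 3.5668 = 0.1148 bits


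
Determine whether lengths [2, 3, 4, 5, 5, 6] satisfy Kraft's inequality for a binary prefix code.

Kraft inequality: Σ 2^(-l_i) ≤ 1 for prefix-free code
Calculating: 2^(-2) + 2^(-3) + 2^(-4) + 2^(-5) + 2^(-5) + 2^(-6)
= 0.25 + 0.125 + 0.0625 + 0.03125 + 0.03125 + 0.015625
= 0.5156
Since 0.5156 ≤ 1, prefix-free code exists


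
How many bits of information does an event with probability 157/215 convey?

Information content I(x) = -log₂(p(x))
I = -log₂(157/215) = -log₂(0.7302)
I = 0.4536 bits


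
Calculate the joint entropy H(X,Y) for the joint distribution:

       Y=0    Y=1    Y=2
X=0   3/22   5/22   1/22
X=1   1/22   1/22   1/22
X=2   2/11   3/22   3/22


H(X,Y) = -Σ p(x,y) log₂ p(x,y)
  p(0,0)=3/22: -0.1364 × log₂(0.1364) = 0.3920
  p(0,1)=5/22: -0.2273 × log₂(0.2273) = 0.4858
  p(0,2)=1/22: -0.0455 × log₂(0.0455) = 0.2027
  p(1,0)=1/22: -0.0455 × log₂(0.0455) = 0.2027
  p(1,1)=1/22: -0.0455 × log₂(0.0455) = 0.2027
  p(1,2)=1/22: -0.0455 × log₂(0.0455) = 0.2027
  p(2,0)=2/11: -0.1818 × log₂(0.1818) = 0.4472
  p(2,1)=3/22: -0.1364 × log₂(0.1364) = 0.3920
  p(2,2)=3/22: -0.1364 × log₂(0.1364) = 0.3920
H(X,Y) = 2.9197 bits


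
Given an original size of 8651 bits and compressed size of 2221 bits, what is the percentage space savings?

Space savings = (1 - Compressed/Original) × 100%
= (1 - 2221/8651) × 100%
= 74.33%


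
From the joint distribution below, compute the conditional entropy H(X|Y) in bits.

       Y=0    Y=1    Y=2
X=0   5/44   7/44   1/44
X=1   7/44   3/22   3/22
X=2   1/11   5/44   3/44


H(X|Y) = Σ_y p(y) H(X|Y=y)
  p(Y=0) = 4/11, H(X|Y=0) = 1.5462
  p(Y=1) = 9/22, H(X|Y=1) = 1.5715
  p(Y=2) = 5/22, H(X|Y=2) = 1.2955
H(X|Y) = 0.3636×1.5462 + 0.4091×1.5715 + 0.2273×1.2955 = 1.4996 bits


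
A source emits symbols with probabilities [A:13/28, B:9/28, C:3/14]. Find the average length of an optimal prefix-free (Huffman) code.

Huffman tree construction:
Combine smallest probabilities repeatedly
Resulting codes:
  A: 0 (length 1)
  B: 11 (length 2)
  C: 10 (length 2)
Average length = Σ p(s) × length(s) = 1.5357 bits


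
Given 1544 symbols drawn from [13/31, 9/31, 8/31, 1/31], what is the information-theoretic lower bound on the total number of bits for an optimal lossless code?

Entropy H = 1.7079 bits/symbol
Minimum bits = H × n = 1.7079 × 1544
= 2637.00 bits


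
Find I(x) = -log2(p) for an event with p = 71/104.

Information content I(x) = -log₂(p(x))
I = -log₂(71/104) = -log₂(0.6827)
I = 0.5507 bits


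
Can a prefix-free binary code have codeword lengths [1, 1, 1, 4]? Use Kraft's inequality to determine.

Kraft inequality: Σ 2^(-l_i) ≤ 1 for prefix-free code
Calculating: 2^(-1) + 2^(-1) + 2^(-1) + 2^(-4)
= 0.5 + 0.5 + 0.5 + 0.0625
= 1.5625
Since 1.5625 > 1, prefix-free code does not exist


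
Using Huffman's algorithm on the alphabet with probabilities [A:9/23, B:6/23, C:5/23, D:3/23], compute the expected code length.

Huffman tree construction:
Combine smallest probabilities repeatedly
Resulting codes:
  A: 0 (length 1)
  B: 10 (length 2)
  C: 111 (length 3)
  D: 110 (length 3)
Average length = Σ p(s) × length(s) = 1.9565 bits


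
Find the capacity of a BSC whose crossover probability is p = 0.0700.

For BSC with error probability p:
C = 1 - H(p) where H(p) is binary entropy
H(0.0700) = -0.0700 × log₂(0.0700) - 0.9300 × log₂(0.9300)
H(p) = 0.3659
C = 1 - 0.3659 = 0.6341 bits/use


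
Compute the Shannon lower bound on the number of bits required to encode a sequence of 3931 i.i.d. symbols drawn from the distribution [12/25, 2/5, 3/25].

Entropy H = 1.4041 bits/symbol
Minimum bits = H × n = 1.4041 × 3931
= 5519.55 bits


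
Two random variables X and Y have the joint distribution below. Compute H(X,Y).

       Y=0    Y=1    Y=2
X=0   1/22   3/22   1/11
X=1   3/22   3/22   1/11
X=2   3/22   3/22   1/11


H(X,Y) = -Σ p(x,y) log₂ p(x,y)
  p(0,0)=1/22: -0.0455 × log₂(0.0455) = 0.2027
  p(0,1)=3/22: -0.1364 × log₂(0.1364) = 0.3920
  p(0,2)=1/11: -0.0909 × log₂(0.0909) = 0.3145
  p(1,0)=3/22: -0.1364 × log₂(0.1364) = 0.3920
  p(1,1)=3/22: -0.1364 × log₂(0.1364) = 0.3920
  p(1,2)=1/11: -0.0909 × log₂(0.0909) = 0.3145
  p(2,0)=3/22: -0.1364 × log₂(0.1364) = 0.3920
  p(2,1)=3/22: -0.1364 × log₂(0.1364) = 0.3920
  p(2,2)=1/11: -0.0909 × log₂(0.0909) = 0.3145
H(X,Y) = 3.1060 bits


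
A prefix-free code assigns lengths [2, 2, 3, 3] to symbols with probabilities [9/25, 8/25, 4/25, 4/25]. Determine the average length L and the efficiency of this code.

Average length L = Σ p_i × l_i = 2.3200 bits
Entropy H = 1.9027 bits
Efficiency η = H/L × 100% = 82.01%


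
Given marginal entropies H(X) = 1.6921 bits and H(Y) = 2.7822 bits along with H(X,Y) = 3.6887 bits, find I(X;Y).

I(X;Y) = H(X) + H(Y) - H(X,Y)
I(X;Y) = 1.6921 + 2.7822 - 3.6887 = 0.7856 bits


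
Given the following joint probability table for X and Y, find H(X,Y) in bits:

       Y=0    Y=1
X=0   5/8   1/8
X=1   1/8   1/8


H(X,Y) = -Σ p(x,y) log₂ p(x,y)
  p(0,0)=5/8: -0.6250 × log₂(0.6250) = 0.4238
  p(0,1)=1/8: -0.1250 × log₂(0.1250) = 0.3750
  p(1,0)=1/8: -0.1250 × log₂(0.1250) = 0.3750
  p(1,1)=1/8: -0.1250 × log₂(0.1250) = 0.3750
H(X,Y) = 1.5488 bits


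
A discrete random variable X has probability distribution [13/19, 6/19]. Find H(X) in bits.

H(X) = -Σ p(x) log₂ p(x)
  -13/19 × log₂(13/19) = 0.3746
  -6/19 × log₂(6/19) = 0.5251
H(X) = 0.8997 bits


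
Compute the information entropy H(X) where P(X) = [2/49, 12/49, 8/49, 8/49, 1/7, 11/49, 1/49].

H(X) = -Σ p(x) log₂ p(x)
  -2/49 × log₂(2/49) = 0.1884
  -12/49 × log₂(12/49) = 0.4971
  -8/49 × log₂(8/49) = 0.4269
  -8/49 × log₂(8/49) = 0.4269
  -1/7 × log₂(1/7) = 0.4011
  -11/49 × log₂(11/49) = 0.4838
  -1/49 × log₂(1/49) = 0.1146
H(X) = 2.5387 bits


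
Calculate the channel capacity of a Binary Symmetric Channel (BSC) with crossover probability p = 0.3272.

For BSC with error probability p:
C = 1 - H(p) where H(p) is binary entropy
H(0.3272) = -0.3272 × log₂(0.3272) - 0.6728 × log₂(0.6728)
H(p) = 0.9120
C = 1 - 0.9120 = 0.0880 bits/use


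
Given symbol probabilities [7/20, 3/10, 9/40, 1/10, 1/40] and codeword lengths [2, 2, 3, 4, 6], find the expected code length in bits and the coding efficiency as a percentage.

Average length L = Σ p_i × l_i = 2.5250 bits
Entropy H = 2.0006 bits
Efficiency η = H/L × 100% = 79.23%


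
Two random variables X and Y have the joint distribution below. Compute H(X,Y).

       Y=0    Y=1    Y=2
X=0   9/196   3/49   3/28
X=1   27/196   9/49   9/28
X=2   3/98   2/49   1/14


H(X,Y) = -Σ p(x,y) log₂ p(x,y)
  p(0,0)=9/196: -0.0459 × log₂(0.0459) = 0.2041
  p(0,1)=3/49: -0.0612 × log₂(0.0612) = 0.2467
  p(0,2)=3/28: -0.1071 × log₂(0.1071) = 0.3453
  p(1,0)=27/196: -0.1378 × log₂(0.1378) = 0.3940
  p(1,1)=9/49: -0.1837 × log₂(0.1837) = 0.4490
  p(1,2)=9/28: -0.3214 × log₂(0.3214) = 0.5263
  p(2,0)=3/98: -0.0306 × log₂(0.0306) = 0.1540
  p(2,1)=2/49: -0.0408 × log₂(0.0408) = 0.1884
  p(2,2)=1/14: -0.0714 × log₂(0.0714) = 0.2720
H(X,Y) = 2.7797 bits


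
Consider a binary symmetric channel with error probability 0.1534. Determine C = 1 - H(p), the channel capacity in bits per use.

For BSC with error probability p:
C = 1 - H(p) where H(p) is binary entropy
H(0.1534) = -0.1534 × log₂(0.1534) - 0.8466 × log₂(0.8466)
H(p) = 0.6183
C = 1 - 0.6183 = 0.3817 bits/use


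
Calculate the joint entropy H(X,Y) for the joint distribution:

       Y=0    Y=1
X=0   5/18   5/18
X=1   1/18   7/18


H(X,Y) = -Σ p(x,y) log₂ p(x,y)
  p(0,0)=5/18: -0.2778 × log₂(0.2778) = 0.5133
  p(0,1)=5/18: -0.2778 × log₂(0.2778) = 0.5133
  p(1,0)=1/18: -0.0556 × log₂(0.0556) = 0.2317
  p(1,1)=7/18: -0.3889 × log₂(0.3889) = 0.5299
H(X,Y) = 1.7882 bits


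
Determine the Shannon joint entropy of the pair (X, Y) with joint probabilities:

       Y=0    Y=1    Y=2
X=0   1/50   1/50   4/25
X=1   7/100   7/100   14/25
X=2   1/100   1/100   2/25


H(X,Y) = -Σ p(x,y) log₂ p(x,y)
  p(0,0)=1/50: -0.0200 × log₂(0.0200) = 0.1129
  p(0,1)=1/50: -0.0200 × log₂(0.0200) = 0.1129
  p(0,2)=4/25: -0.1600 × log₂(0.1600) = 0.4230
  p(1,0)=7/100: -0.0700 × log₂(0.0700) = 0.2686
  p(1,1)=7/100: -0.0700 × log₂(0.0700) = 0.2686
  p(1,2)=14/25: -0.5600 × log₂(0.5600) = 0.4684
  p(2,0)=1/100: -0.0100 × log₂(0.0100) = 0.0664
  p(2,1)=1/100: -0.0100 × log₂(0.0100) = 0.0664
  p(2,2)=2/25: -0.0800 × log₂(0.0800) = 0.2915
H(X,Y) = 2.0787 bits


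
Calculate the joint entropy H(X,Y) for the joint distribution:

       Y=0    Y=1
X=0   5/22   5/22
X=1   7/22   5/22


H(X,Y) = -Σ p(x,y) log₂ p(x,y)
  p(0,0)=5/22: -0.2273 × log₂(0.2273) = 0.4858
  p(0,1)=5/22: -0.2273 × log₂(0.2273) = 0.4858
  p(1,0)=7/22: -0.3182 × log₂(0.3182) = 0.5257
  p(1,1)=5/22: -0.2273 × log₂(0.2273) = 0.4858
H(X,Y) = 1.9830 bits


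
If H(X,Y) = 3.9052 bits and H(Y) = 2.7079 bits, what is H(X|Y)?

Chain rule: H(X,Y) = H(X|Y) + H(Y)
H(X|Y) = H(X,Y) - H(Y) = 3.9052 - 2.7079 = 1.1973 bits


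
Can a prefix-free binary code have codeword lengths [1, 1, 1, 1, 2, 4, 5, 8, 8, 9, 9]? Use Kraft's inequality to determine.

Kraft inequality: Σ 2^(-l_i) ≤ 1 for prefix-free code
Calculating: 2^(-1) + 2^(-1) + 2^(-1) + 2^(-1) + 2^(-2) + 2^(-4) + 2^(-5) + 2^(-8) + 2^(-8) + 2^(-9) + 2^(-9)
= 0.5 + 0.5 + 0.5 + 0.5 + 0.25 + 0.0625 + 0.03125 + 0.00390625 + 0.00390625 + 0.001953125 + 0.001953125
= 2.3555
Since 2.3555 > 1, prefix-free code does not exist


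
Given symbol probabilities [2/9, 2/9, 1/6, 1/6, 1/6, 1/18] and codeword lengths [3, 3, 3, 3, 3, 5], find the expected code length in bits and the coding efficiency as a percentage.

Average length L = Σ p_i × l_i = 3.1111 bits
Entropy H = 2.4886 bits
Efficiency η = H/L × 100% = 79.99%


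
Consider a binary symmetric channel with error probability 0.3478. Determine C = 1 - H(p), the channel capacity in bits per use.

For BSC with error probability p:
C = 1 - H(p) where H(p) is binary entropy
H(0.3478) = -0.3478 × log₂(0.3478) - 0.6522 × log₂(0.6522)
H(p) = 0.9321
C = 1 - 0.9321 = 0.0679 bits/use


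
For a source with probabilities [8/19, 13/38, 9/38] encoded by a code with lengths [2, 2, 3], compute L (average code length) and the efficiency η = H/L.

Average length L = Σ p_i × l_i = 2.2368 bits
Entropy H = 1.5470 bits
Efficiency η = H/L × 100% = 69.16%


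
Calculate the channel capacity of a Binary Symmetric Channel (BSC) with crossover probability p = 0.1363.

For BSC with error probability p:
C = 1 - H(p) where H(p) is binary entropy
H(0.1363) = -0.1363 × log₂(0.1363) - 0.8637 × log₂(0.8637)
H(p) = 0.5745
C = 1 - 0.5745 = 0.4255 bits/use


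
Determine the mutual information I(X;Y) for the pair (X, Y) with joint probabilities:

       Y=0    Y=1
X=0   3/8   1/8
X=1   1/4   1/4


H(X) = 1.0000, H(Y) = 0.9544, H(X,Y) = 1.9056
I(X;Y) = H(X) + H(Y) - H(X,Y) = 0.0488 bits


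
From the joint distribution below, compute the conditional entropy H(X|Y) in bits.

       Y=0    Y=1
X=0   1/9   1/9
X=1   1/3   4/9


H(X|Y) = Σ_y p(y) H(X|Y=y)
  p(Y=0) = 4/9, H(X|Y=0) = 0.8113
  p(Y=1) = 5/9, H(X|Y=1) = 0.7219
H(X|Y) = 0.4444×0.8113 + 0.5556×0.7219 = 0.7616 bits


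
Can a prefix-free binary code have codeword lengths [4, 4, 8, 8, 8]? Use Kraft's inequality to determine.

Kraft inequality: Σ 2^(-l_i) ≤ 1 for prefix-free code
Calculating: 2^(-4) + 2^(-4) + 2^(-8) + 2^(-8) + 2^(-8)
= 0.0625 + 0.0625 + 0.00390625 + 0.00390625 + 0.00390625
= 0.1367
Since 0.1367 ≤ 1, prefix-free code exists


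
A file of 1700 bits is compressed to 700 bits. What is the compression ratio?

Compression ratio = Original / Compressed
= 1700 / 700 = 2.43:1


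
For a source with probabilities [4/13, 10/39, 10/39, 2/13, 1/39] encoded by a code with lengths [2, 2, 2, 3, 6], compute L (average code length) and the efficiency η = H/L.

Average length L = Σ p_i × l_i = 2.2564 bits
Entropy H = 2.0811 bits
Efficiency η = H/L × 100% = 92.23%


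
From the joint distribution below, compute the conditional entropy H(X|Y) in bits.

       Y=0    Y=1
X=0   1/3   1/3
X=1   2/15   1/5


H(X|Y) = Σ_y p(y) H(X|Y=y)
  p(Y=0) = 7/15, H(X|Y=0) = 0.8631
  p(Y=1) = 8/15, H(X|Y=1) = 0.9544
H(X|Y) = 0.4667×0.8631 + 0.5333×0.9544 = 0.9118 bits


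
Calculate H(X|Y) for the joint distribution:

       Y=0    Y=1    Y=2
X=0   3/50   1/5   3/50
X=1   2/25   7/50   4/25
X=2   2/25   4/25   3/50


H(X|Y) = Σ_y p(y) H(X|Y=y)
  p(Y=0) = 11/50, H(X|Y=0) = 1.5726
  p(Y=1) = 1/2, H(X|Y=1) = 1.5690
  p(Y=2) = 7/25, H(X|Y=2) = 1.4138
H(X|Y) = 0.2200×1.5726 + 0.5000×1.5690 + 0.2800×1.4138 = 1.5264 bits


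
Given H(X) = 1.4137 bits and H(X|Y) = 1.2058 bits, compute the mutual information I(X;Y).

I(X;Y) = H(X) - H(X|Y)
I(X;Y) = 1.4137 - 1.2058 = 0.2079 bits


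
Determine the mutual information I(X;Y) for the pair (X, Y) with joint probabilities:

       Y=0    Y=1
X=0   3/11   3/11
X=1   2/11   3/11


H(X) = 0.9940, H(Y) = 0.9940, H(X,Y) = 1.9808
I(X;Y) = H(X) + H(Y) - H(X,Y) = 0.0072 bits


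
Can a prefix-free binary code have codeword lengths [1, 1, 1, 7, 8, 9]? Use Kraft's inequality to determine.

Kraft inequality: Σ 2^(-l_i) ≤ 1 for prefix-free code
Calculating: 2^(-1) + 2^(-1) + 2^(-1) + 2^(-7) + 2^(-8) + 2^(-9)
= 0.5 + 0.5 + 0.5 + 0.0078125 + 0.00390625 + 0.001953125
= 1.5137
Since 1.5137 > 1, prefix-free code does not exist


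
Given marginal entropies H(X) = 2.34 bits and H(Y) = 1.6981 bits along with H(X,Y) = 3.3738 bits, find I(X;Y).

I(X;Y) = H(X) + H(Y) - H(X,Y)
I(X;Y) = 2.34 + 1.6981 - 3.3738 = 0.6643 bits


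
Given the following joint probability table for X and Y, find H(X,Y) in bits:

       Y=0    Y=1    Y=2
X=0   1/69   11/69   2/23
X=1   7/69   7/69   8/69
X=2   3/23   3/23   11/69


H(X,Y) = -Σ p(x,y) log₂ p(x,y)
  p(0,0)=1/69: -0.0145 × log₂(0.0145) = 0.0885
  p(0,1)=11/69: -0.1594 × log₂(0.1594) = 0.4223
  p(0,2)=2/23: -0.0870 × log₂(0.0870) = 0.3064
  p(1,0)=7/69: -0.1014 × log₂(0.1014) = 0.3349
  p(1,1)=7/69: -0.1014 × log₂(0.1014) = 0.3349
  p(1,2)=8/69: -0.1159 × log₂(0.1159) = 0.3604
  p(2,0)=3/23: -0.1304 × log₂(0.1304) = 0.3833
  p(2,1)=3/23: -0.1304 × log₂(0.1304) = 0.3833
  p(2,2)=11/69: -0.1594 × log₂(0.1594) = 0.4223
H(X,Y) = 3.0364 bits


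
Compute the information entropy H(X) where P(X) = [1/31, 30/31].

H(X) = -Σ p(x) log₂ p(x)
  -1/31 × log₂(1/31) = 0.1598
  -30/31 × log₂(30/31) = 0.0458
H(X) = 0.2056 bits


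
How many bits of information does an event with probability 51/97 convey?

Information content I(x) = -log₂(p(x))
I = -log₂(51/97) = -log₂(0.5258)
I = 0.9275 bits


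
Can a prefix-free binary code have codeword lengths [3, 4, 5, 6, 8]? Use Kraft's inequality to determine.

Kraft inequality: Σ 2^(-l_i) ≤ 1 for prefix-free code
Calculating: 2^(-3) + 2^(-4) + 2^(-5) + 2^(-6) + 2^(-8)
= 0.125 + 0.0625 + 0.03125 + 0.015625 + 0.00390625
= 0.2383
Since 0.2383 ≤ 1, prefix-free code exists


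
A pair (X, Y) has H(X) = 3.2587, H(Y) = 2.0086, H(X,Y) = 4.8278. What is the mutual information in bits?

I(X;Y) = H(X) + H(Y) - H(X,Y)
I(X;Y) = 3.2587 + 2.0086 - 4.8278 = 0.4395 bits


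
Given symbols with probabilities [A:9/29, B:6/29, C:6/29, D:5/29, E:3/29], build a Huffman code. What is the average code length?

Huffman tree construction:
Combine smallest probabilities repeatedly
Resulting codes:
  A: 11 (length 2)
  B: 00 (length 2)
  C: 01 (length 2)
  D: 101 (length 3)
  E: 100 (length 3)
Average length = Σ p(s) × length(s) = 2.2759 bits


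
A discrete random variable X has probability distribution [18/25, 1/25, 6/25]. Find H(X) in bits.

H(X) = -Σ p(x) log₂ p(x)
  -18/25 × log₂(18/25) = 0.3412
  -1/25 × log₂(1/25) = 0.1858
  -6/25 × log₂(6/25) = 0.4941
H(X) = 1.0211 bits


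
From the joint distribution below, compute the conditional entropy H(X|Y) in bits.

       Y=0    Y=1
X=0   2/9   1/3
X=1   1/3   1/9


H(X|Y) = Σ_y p(y) H(X|Y=y)
  p(Y=0) = 5/9, H(X|Y=0) = 0.9710
  p(Y=1) = 4/9, H(X|Y=1) = 0.8113
H(X|Y) = 0.5556×0.9710 + 0.4444×0.8113 = 0.9000 bits


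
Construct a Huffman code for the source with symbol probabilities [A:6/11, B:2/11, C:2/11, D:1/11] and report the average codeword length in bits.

Huffman tree construction:
Combine smallest probabilities repeatedly
Resulting codes:
  A: 1 (length 1)
  B: 011 (length 3)
  C: 00 (length 2)
  D: 010 (length 3)
Average length = Σ p(s) × length(s) = 1.7273 bits


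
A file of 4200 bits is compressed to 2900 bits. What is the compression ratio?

Compression ratio = Original / Compressed
= 4200 / 2900 = 1.45:1


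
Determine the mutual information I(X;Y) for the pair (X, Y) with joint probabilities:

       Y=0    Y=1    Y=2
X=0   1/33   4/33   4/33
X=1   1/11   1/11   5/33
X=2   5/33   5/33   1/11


H(X) = 1.5690, H(Y) = 1.5726, H(X,Y) = 3.0719
I(X;Y) = H(X) + H(Y) - H(X,Y) = 0.0697 bits


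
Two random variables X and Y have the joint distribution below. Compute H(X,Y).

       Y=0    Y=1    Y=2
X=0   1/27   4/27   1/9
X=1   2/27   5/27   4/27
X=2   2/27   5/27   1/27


H(X,Y) = -Σ p(x,y) log₂ p(x,y)
  p(0,0)=1/27: -0.0370 × log₂(0.0370) = 0.1761
  p(0,1)=4/27: -0.1481 × log₂(0.1481) = 0.4081
  p(0,2)=1/9: -0.1111 × log₂(0.1111) = 0.3522
  p(1,0)=2/27: -0.0741 × log₂(0.0741) = 0.2781
  p(1,1)=5/27: -0.1852 × log₂(0.1852) = 0.4505
  p(1,2)=4/27: -0.1481 × log₂(0.1481) = 0.4081
  p(2,0)=2/27: -0.0741 × log₂(0.0741) = 0.2781
  p(2,1)=5/27: -0.1852 × log₂(0.1852) = 0.4505
  p(2,2)=1/27: -0.0370 × log₂(0.0370) = 0.1761
H(X,Y) = 2.9781 bits


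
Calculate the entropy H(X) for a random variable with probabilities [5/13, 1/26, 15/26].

H(X) = -Σ p(x) log₂ p(x)
  -5/13 × log₂(5/13) = 0.5302
  -1/26 × log₂(1/26) = 0.1808
  -15/26 × log₂(15/26) = 0.4578
H(X) = 1.1688 bits


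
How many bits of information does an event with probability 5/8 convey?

Information content I(x) = -log₂(p(x))
I = -log₂(5/8) = -log₂(0.6250)
I = 0.6781 bits


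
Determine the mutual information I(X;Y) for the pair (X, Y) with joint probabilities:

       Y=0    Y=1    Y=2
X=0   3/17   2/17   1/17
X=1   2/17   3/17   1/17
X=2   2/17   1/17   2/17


H(X) = 1.5799, H(Y) = 1.5486, H(X,Y) = 3.0575
I(X;Y) = H(X) + H(Y) - H(X,Y) = 0.0710 bits


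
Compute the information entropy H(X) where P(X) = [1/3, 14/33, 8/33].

H(X) = -Σ p(x) log₂ p(x)
  -1/3 × log₂(1/3) = 0.5283
  -14/33 × log₂(14/33) = 0.5248
  -8/33 × log₂(8/33) = 0.4956
H(X) = 1.5487 bits


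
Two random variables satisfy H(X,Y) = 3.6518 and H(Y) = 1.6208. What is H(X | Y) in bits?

Chain rule: H(X,Y) = H(X|Y) + H(Y)
H(X|Y) = H(X,Y) - H(Y) = 3.6518 - 1.6208 = 2.031 bits


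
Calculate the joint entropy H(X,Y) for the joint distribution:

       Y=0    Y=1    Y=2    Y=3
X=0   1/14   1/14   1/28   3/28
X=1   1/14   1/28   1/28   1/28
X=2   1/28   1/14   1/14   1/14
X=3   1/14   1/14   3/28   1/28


H(X,Y) = -Σ p(x,y) log₂ p(x,y)
  p(0,0)=1/14: -0.0714 × log₂(0.0714) = 0.2720
  p(0,1)=1/14: -0.0714 × log₂(0.0714) = 0.2720
  p(0,2)=1/28: -0.0357 × log₂(0.0357) = 0.1717
  p(0,3)=3/28: -0.1071 × log₂(0.1071) = 0.3453
  p(1,0)=1/14: -0.0714 × log₂(0.0714) = 0.2720
  p(1,1)=1/28: -0.0357 × log₂(0.0357) = 0.1717
  p(1,2)=1/28: -0.0357 × log₂(0.0357) = 0.1717
  p(1,3)=1/28: -0.0357 × log₂(0.0357) = 0.1717
  p(2,0)=1/28: -0.0357 × log₂(0.0357) = 0.1717
  p(2,1)=1/14: -0.0714 × log₂(0.0714) = 0.2720
  p(2,2)=1/14: -0.0714 × log₂(0.0714) = 0.2720
  p(2,3)=1/14: -0.0714 × log₂(0.0714) = 0.2720
  p(3,0)=1/14: -0.0714 × log₂(0.0714) = 0.2720
  p(3,1)=1/14: -0.0714 × log₂(0.0714) = 0.2720
  p(3,2)=3/28: -0.1071 × log₂(0.1071) = 0.3453
  p(3,3)=1/28: -0.0357 × log₂(0.0357) = 0.1717
H(X,Y) = 3.8963 bits


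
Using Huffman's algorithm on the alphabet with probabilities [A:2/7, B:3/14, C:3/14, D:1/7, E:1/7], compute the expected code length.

Huffman tree construction:
Combine smallest probabilities repeatedly
Resulting codes:
  A: 10 (length 2)
  B: 00 (length 2)
  C: 01 (length 2)
  D: 110 (length 3)
  E: 111 (length 3)
Average length = Σ p(s) × length(s) = 2.2857 bits


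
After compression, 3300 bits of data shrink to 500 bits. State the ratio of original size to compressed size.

Compression ratio = Original / Compressed
= 3300 / 500 = 6.60:1


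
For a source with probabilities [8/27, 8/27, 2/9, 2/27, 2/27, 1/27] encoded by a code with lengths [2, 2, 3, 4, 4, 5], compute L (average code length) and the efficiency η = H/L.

Average length L = Σ p_i × l_i = 2.6296 bits
Entropy H = 2.2545 bits
Efficiency η = H/L × 100% = 85.74%


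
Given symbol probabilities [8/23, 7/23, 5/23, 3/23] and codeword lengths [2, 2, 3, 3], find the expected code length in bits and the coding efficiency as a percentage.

Average length L = Σ p_i × l_i = 2.3478 bits
Entropy H = 1.9142 bits
Efficiency η = H/L × 100% = 81.53%


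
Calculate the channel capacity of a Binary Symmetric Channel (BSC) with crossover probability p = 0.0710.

For BSC with error probability p:
C = 1 - H(p) where H(p) is binary entropy
H(0.0710) = -0.0710 × log₂(0.0710) - 0.9290 × log₂(0.9290)
H(p) = 0.3696
C = 1 - 0.3696 = 0.6304 bits/use


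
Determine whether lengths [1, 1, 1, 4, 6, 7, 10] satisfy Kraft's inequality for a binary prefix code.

Kraft inequality: Σ 2^(-l_i) ≤ 1 for prefix-free code
Calculating: 2^(-1) + 2^(-1) + 2^(-1) + 2^(-4) + 2^(-6) + 2^(-7) + 2^(-10)
= 0.5 + 0.5 + 0.5 + 0.0625 + 0.015625 + 0.0078125 + 0.0009765625
= 1.5869
Since 1.5869 > 1, prefix-free code does not exist


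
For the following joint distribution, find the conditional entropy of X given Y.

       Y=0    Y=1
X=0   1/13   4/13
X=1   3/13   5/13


H(X|Y) = Σ_y p(y) H(X|Y=y)
  p(Y=0) = 4/13, H(X|Y=0) = 0.8113
  p(Y=1) = 9/13, H(X|Y=1) = 0.9911
H(X|Y) = 0.3077×0.8113 + 0.6923×0.9911 = 0.9358 bits


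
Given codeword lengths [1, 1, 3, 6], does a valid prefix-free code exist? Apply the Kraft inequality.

Kraft inequality: Σ 2^(-l_i) ≤ 1 for prefix-free code
Calculating: 2^(-1) + 2^(-1) + 2^(-3) + 2^(-6)
= 0.5 + 0.5 + 0.125 + 0.015625
= 1.1406
Since 1.1406 > 1, prefix-free code does not exist


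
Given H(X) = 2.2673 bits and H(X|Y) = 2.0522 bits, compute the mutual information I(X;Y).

I(X;Y) = H(X) - H(X|Y)
I(X;Y) = 2.2673 - 2.0522 = 0.2151 bits


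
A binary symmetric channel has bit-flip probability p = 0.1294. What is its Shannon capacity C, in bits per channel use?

For BSC with error probability p:
C = 1 - H(p) where H(p) is binary entropy
H(0.1294) = -0.1294 × log₂(0.1294) - 0.8706 × log₂(0.8706)
H(p) = 0.5558
C = 1 - 0.5558 = 0.4442 bits/use


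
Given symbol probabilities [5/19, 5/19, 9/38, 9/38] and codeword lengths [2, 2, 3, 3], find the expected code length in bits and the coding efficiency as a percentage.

Average length L = Σ p_i × l_i = 2.4737 bits
Entropy H = 1.9980 bits
Efficiency η = H/L × 100% = 80.77%


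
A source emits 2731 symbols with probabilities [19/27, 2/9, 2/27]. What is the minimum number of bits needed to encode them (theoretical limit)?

Entropy H = 1.1171 bits/symbol
Minimum bits = H × n = 1.1171 × 2731
= 3050.79 bits


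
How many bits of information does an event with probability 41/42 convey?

Information content I(x) = -log₂(p(x))
I = -log₂(41/42) = -log₂(0.9762)
I = 0.0348 bits


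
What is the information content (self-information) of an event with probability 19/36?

Information content I(x) = -log₂(p(x))
I = -log₂(19/36) = -log₂(0.5278)
I = 0.9220 bits


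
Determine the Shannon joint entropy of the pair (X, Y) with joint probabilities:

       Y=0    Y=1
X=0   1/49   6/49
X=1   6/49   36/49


H(X,Y) = -Σ p(x,y) log₂ p(x,y)
  p(0,0)=1/49: -0.0204 × log₂(0.0204) = 0.1146
  p(0,1)=6/49: -0.1224 × log₂(0.1224) = 0.3710
  p(1,0)=6/49: -0.1224 × log₂(0.1224) = 0.3710
  p(1,1)=36/49: -0.7347 × log₂(0.7347) = 0.3268
H(X,Y) = 1.1833 bits


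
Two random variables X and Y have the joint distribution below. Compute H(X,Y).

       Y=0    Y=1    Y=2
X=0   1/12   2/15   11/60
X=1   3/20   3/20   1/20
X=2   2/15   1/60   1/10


H(X,Y) = -Σ p(x,y) log₂ p(x,y)
  p(0,0)=1/12: -0.0833 × log₂(0.0833) = 0.2987
  p(0,1)=2/15: -0.1333 × log₂(0.1333) = 0.3876
  p(0,2)=11/60: -0.1833 × log₂(0.1833) = 0.4487
  p(1,0)=3/20: -0.1500 × log₂(0.1500) = 0.4105
  p(1,1)=3/20: -0.1500 × log₂(0.1500) = 0.4105
  p(1,2)=1/20: -0.0500 × log₂(0.0500) = 0.2161
  p(2,0)=2/15: -0.1333 × log₂(0.1333) = 0.3876
  p(2,1)=1/60: -0.0167 × log₂(0.0167) = 0.0984
  p(2,2)=1/10: -0.1000 × log₂(0.1000) = 0.3322
H(X,Y) = 2.9904 bits


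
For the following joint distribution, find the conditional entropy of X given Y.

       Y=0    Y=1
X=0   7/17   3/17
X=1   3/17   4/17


H(X|Y) = Σ_y p(y) H(X|Y=y)
  p(Y=0) = 10/17, H(X|Y=0) = 0.8813
  p(Y=1) = 7/17, H(X|Y=1) = 0.9852
H(X|Y) = 0.5882×0.8813 + 0.4118×0.9852 = 0.9241 bits


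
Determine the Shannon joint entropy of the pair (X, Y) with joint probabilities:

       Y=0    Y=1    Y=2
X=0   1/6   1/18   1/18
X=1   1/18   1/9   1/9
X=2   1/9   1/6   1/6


H(X,Y) = -Σ p(x,y) log₂ p(x,y)
  p(0,0)=1/6: -0.1667 × log₂(0.1667) = 0.4308
  p(0,1)=1/18: -0.0556 × log₂(0.0556) = 0.2317
  p(0,2)=1/18: -0.0556 × log₂(0.0556) = 0.2317
  p(1,0)=1/18: -0.0556 × log₂(0.0556) = 0.2317
  p(1,1)=1/9: -0.1111 × log₂(0.1111) = 0.3522
  p(1,2)=1/9: -0.1111 × log₂(0.1111) = 0.3522
  p(2,0)=1/9: -0.1111 × log₂(0.1111) = 0.3522
  p(2,1)=1/6: -0.1667 × log₂(0.1667) = 0.4308
  p(2,2)=1/6: -0.1667 × log₂(0.1667) = 0.4308
H(X,Y) = 3.0441 bits


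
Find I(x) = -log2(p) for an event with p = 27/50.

Information content I(x) = -log₂(p(x))
I = -log₂(27/50) = -log₂(0.5400)
I = 0.8890 bits


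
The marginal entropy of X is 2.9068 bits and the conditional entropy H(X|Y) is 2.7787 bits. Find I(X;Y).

I(X;Y) = H(X) - H(X|Y)
I(X;Y) = 2.9068 - 2.7787 = 0.1281 bits


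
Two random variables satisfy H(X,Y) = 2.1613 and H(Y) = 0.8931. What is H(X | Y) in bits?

Chain rule: H(X,Y) = H(X|Y) + H(Y)
H(X|Y) = H(X,Y) - H(Y) = 2.1613 - 0.8931 = 1.2682 bits


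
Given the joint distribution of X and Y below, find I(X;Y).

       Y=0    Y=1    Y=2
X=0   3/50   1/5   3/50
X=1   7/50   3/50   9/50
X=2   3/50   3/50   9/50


H(X) = 1.5776, H(Y) = 1.5570, H(X,Y) = 2.9698
I(X;Y) = H(X) + H(Y) - H(X,Y) = 0.1648 bits


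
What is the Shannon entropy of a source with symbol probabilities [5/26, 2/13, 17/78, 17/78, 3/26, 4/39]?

H(X) = -Σ p(x) log₂ p(x)
  -5/26 × log₂(5/26) = 0.4574
  -2/13 × log₂(2/13) = 0.4155
  -17/78 × log₂(17/78) = 0.4790
  -17/78 × log₂(17/78) = 0.4790
  -3/26 × log₂(3/26) = 0.3595
  -4/39 × log₂(4/39) = 0.3370
H(X) = 2.5274 bits


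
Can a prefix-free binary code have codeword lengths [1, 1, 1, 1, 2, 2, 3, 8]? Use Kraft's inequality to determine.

Kraft inequality: Σ 2^(-l_i) ≤ 1 for prefix-free code
Calculating: 2^(-1) + 2^(-1) + 2^(-1) + 2^(-1) + 2^(-2) + 2^(-2) + 2^(-3) + 2^(-8)
= 0.5 + 0.5 + 0.5 + 0.5 + 0.25 + 0.25 + 0.125 + 0.00390625
= 2.6289
Since 2.6289 > 1, prefix-free code does not exist


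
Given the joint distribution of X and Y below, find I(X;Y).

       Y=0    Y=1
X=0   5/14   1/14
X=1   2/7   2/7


H(X) = 0.9852, H(Y) = 0.9403, H(X,Y) = 1.8352
I(X;Y) = H(X) + H(Y) - H(X,Y) = 0.0903 bits


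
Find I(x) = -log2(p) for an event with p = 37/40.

Information content I(x) = -log₂(p(x))
I = -log₂(37/40) = -log₂(0.9250)
I = 0.1125 bits


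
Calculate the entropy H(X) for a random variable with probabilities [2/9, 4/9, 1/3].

H(X) = -Σ p(x) log₂ p(x)
  -2/9 × log₂(2/9) = 0.4822
  -4/9 × log₂(4/9) = 0.5200
  -1/3 × log₂(1/3) = 0.5283
H(X) = 1.5305 bits


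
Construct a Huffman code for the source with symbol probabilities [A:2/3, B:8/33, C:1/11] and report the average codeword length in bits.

Huffman tree construction:
Combine smallest probabilities repeatedly
Resulting codes:
  A: 1 (length 1)
  B: 01 (length 2)
  C: 00 (length 2)
Average length = Σ p(s) × length(s) = 1.3333 bits


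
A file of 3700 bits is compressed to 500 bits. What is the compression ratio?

Compression ratio = Original / Compressed
= 3700 / 500 = 7.40:1


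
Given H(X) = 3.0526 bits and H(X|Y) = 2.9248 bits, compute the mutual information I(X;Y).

I(X;Y) = H(X) - H(X|Y)
I(X;Y) = 3.0526 - 2.9248 = 0.1278 bits


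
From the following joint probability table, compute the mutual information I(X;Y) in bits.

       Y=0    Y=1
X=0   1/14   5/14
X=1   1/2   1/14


H(X) = 0.9852, H(Y) = 0.9852, H(X,Y) = 1.5744
I(X;Y) = H(X) + H(Y) - H(X,Y) = 0.3960 bits


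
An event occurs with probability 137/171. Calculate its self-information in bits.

Information content I(x) = -log₂(p(x))
I = -log₂(137/171) = -log₂(0.8012)
I = 0.3198 bits


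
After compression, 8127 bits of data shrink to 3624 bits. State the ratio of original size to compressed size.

Compression ratio = Original / Compressed
= 8127 / 3624 = 2.24:1


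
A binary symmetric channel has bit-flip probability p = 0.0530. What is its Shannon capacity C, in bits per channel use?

For BSC with error probability p:
C = 1 - H(p) where H(p) is binary entropy
H(0.0530) = -0.0530 × log₂(0.0530) - 0.9470 × log₂(0.9470)
H(p) = 0.2990
C = 1 - 0.2990 = 0.7010 bits/use


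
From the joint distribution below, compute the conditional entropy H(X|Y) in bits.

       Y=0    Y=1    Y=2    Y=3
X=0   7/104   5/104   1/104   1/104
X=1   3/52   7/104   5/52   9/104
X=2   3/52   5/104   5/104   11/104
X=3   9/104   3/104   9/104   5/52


H(X|Y) = Σ_y p(y) H(X|Y=y)
  p(Y=0) = 7/26, H(X|Y=0) = 1.9788
  p(Y=1) = 5/26, H(X|Y=1) = 1.9406
  p(Y=2) = 25/104, H(X|Y=2) = 1.7095
  p(Y=3) = 31/104, H(X|Y=3) = 1.7348
H(X|Y) = 0.2692×1.9788 + 0.1923×1.9406 + 0.2404×1.7095 + 0.2981×1.7348 = 1.8340 bits


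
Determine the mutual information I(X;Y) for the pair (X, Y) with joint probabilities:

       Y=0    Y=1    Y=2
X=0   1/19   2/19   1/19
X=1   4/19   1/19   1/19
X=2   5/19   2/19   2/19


H(X) = 1.5090, H(Y) = 1.4675, H(X,Y) = 2.9001
I(X;Y) = H(X) + H(Y) - H(X,Y) = 0.0764 bits


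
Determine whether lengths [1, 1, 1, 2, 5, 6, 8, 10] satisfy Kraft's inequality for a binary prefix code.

Kraft inequality: Σ 2^(-l_i) ≤ 1 for prefix-free code
Calculating: 2^(-1) + 2^(-1) + 2^(-1) + 2^(-2) + 2^(-5) + 2^(-6) + 2^(-8) + 2^(-10)
= 0.5 + 0.5 + 0.5 + 0.25 + 0.03125 + 0.015625 + 0.00390625 + 0.0009765625
= 1.8018
Since 1.8018 > 1, prefix-free code does not exist


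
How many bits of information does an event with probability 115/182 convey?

Information content I(x) = -log₂(p(x))
I = -log₂(115/182) = -log₂(0.6319)
I = 0.6623 bits


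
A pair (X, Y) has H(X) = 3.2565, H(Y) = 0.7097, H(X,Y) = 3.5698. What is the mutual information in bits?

I(X;Y) = H(X) + H(Y) - H(X,Y)
I(X;Y) = 3.2565 + 0.7097 - 3.5698 = 0.3964 bits


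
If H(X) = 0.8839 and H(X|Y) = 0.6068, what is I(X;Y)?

I(X;Y) = H(X) - H(X|Y)
I(X;Y) = 0.8839 - 0.6068 = 0.2771 bits


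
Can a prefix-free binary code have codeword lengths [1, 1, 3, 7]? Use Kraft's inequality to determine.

Kraft inequality: Σ 2^(-l_i) ≤ 1 for prefix-free code
Calculating: 2^(-1) + 2^(-1) + 2^(-3) + 2^(-7)
= 0.5 + 0.5 + 0.125 + 0.0078125
= 1.1328
Since 1.1328 > 1, prefix-free code does not exist


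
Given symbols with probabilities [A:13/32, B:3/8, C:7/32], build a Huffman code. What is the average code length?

Huffman tree construction:
Combine smallest probabilities repeatedly
Resulting codes:
  A: 0 (length 1)
  B: 11 (length 2)
  C: 10 (length 2)
Average length = Σ p(s) × length(s) = 1.5938 bits
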